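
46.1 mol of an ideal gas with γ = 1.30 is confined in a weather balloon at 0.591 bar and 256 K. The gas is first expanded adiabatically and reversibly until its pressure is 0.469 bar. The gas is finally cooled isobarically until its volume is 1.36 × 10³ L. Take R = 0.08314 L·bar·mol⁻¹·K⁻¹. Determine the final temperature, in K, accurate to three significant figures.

From PV = nRT: V₁ = nRT₁/P₁ = 1660 L.
Reversible adiabatic, γ = 1.30: T₂ = T₁·(P₂/P₁)^((γ−1)/γ) = 242.7 K; V₂ = V₁·(P₁/P₂)^(1/γ) = 1983 L.
P constant ⇒ V ∝ T: P₃ = P₂; T₃ = T₂·(V₃/V₂) = 166.4 K.

T₃ ≈ 166 K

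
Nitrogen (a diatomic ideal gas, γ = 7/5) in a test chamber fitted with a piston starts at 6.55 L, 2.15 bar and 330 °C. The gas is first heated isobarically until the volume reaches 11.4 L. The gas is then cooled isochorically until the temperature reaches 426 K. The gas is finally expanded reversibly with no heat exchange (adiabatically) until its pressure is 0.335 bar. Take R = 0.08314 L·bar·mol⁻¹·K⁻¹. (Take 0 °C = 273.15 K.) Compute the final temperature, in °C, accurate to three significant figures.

T₄ ≈ 50.9 °C

Convert: T₁ = 603.1 K.
Isobaric, so V/T is constant: P₂ = P₁; T₂ = T₁·(V₂/V₁) = 1050 K.
Isochoric, so P/T is constant: V₃ = V₂; P₃ = P₂·(T₃/T₂) = 0.8725 bar.
Adiabatic (γ = 7/5), T V^(γ−1) and P V^γ constant: T₄ = T₃·(P₄/P₃)^((γ−1)/γ) = 324.1 K; V₄ = V₃·(P₃/P₄)^(1/γ) = 22.59 L.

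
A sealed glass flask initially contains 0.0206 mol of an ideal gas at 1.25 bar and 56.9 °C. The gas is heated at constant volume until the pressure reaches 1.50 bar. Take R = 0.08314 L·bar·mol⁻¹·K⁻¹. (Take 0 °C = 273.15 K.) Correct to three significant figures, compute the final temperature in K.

T₂ ≈ 396 K

Convert: T₁ = 330.0 K.
From PV = nRT: V₁ = nRT₁/P₁ = 0.4522 L.
Isochoric, so P/T is constant: V₂ = V₁; T₂ = T₁·(P₂/P₁) = 396.1 K.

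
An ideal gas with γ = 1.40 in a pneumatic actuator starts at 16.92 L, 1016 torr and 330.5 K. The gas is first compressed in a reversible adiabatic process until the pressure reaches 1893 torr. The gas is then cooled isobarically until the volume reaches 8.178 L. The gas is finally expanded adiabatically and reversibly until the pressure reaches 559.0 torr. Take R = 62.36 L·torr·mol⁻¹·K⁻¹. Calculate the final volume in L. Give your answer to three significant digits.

Reversible adiabatic, γ = 1.40: T₂ = T₁·(P₂/P₁)^((γ−1)/γ) = 394.8 K; V₂ = V₁·(P₁/P₂)^(1/γ) = 10.85 L.
P constant ⇒ V ∝ T: P₃ = P₂; T₃ = T₂·(V₃/V₂) = 297.6 K.
Adiabatic (γ = 1.40), T V^(γ−1) and P V^γ constant: T₄ = T₃·(P₄/P₃)^((γ−1)/γ) = 210.0 K; V₄ = V₃·(P₃/P₄)^(1/γ) = 19.54 L.

V₄ ≈ 19.5 L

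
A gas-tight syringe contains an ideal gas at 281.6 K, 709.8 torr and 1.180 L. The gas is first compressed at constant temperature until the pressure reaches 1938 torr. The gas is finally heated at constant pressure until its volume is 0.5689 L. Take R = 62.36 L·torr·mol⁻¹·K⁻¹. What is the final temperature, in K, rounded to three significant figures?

T₃ ≈ 371 K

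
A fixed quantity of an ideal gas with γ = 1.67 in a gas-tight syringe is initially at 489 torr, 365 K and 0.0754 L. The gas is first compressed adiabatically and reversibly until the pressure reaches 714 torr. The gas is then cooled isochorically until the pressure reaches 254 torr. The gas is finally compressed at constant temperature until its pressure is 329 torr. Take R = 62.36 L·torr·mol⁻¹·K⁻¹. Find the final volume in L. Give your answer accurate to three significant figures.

V₄ ≈ 0.0464 L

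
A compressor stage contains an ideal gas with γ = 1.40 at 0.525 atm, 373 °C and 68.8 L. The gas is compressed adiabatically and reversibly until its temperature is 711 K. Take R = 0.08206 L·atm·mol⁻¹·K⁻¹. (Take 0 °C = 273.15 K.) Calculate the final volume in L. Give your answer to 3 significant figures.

V₂ ≈ 54.2 L

Convert: T₁ = 646.1 K.
Adiabatic (γ = 1.40), T V^(γ−1) and P V^γ constant: P₂ = P₁·(T₂/T₁)^(γ/(γ−1)) = 0.7337 atm; V₂ = V₁·(T₁/T₂)^(1/(γ−1)) = 54.17 L.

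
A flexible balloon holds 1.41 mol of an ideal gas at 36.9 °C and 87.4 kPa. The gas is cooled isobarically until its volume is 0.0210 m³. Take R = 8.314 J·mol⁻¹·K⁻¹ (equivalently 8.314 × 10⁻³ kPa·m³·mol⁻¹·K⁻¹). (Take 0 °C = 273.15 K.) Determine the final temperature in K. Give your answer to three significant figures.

T₂ ≈ 157 K

Convert: T₁ = 310.0 K.
From PV = nRT: V₁ = nRT₁/P₁ = 0.04159 m³.
P constant ⇒ V ∝ T: P₂ = P₁; T₂ = T₁·(V₂/V₁) = 156.6 K.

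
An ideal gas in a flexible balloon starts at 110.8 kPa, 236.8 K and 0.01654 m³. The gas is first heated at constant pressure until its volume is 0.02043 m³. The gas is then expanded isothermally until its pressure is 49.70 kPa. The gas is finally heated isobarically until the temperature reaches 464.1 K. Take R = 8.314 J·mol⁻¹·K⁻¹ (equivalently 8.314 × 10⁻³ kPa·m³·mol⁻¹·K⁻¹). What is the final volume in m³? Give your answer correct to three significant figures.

V₄ ≈ 0.0723 m³

Isobaric, so V/T is constant: P₂ = P₁; T₂ = T₁·(V₂/V₁) = 292.5 K.
T constant ⇒ Boyle's law P V = const: T₃ = T₂; V₃ = V₂·(P₂/P₃) = 0.04555 m³.
P constant ⇒ V ∝ T: P₄ = P₃; V₄ = V₃·(T₄/T₃) = 0.07227 m³.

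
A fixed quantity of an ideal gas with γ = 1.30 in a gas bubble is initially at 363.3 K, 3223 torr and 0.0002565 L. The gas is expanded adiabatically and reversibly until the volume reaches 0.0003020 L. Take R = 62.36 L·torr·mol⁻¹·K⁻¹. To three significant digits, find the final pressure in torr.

P₂ ≈ 2.61e+03 torr

Adiabatic (γ = 1.30), T V^(γ−1) and P V^γ constant: T₂ = T₁·(V₁/V₂)^(γ−1) = 345.9 K; P₂ = P₁·(V₁/V₂)^γ = 2607 torr.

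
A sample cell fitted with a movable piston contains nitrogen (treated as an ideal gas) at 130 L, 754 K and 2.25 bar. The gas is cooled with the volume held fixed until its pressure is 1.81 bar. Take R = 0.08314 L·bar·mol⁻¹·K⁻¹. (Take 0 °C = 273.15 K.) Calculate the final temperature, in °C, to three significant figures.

T₂ ≈ 333 °C

V constant ⇒ P ∝ T: V₂ = V₁; T₂ = T₁·(P₂/P₁) = 606.6 K.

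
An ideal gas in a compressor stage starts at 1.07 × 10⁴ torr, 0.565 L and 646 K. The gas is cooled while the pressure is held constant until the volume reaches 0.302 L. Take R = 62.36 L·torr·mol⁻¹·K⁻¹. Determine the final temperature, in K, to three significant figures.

T₂ ≈ 345 K

P constant ⇒ V ∝ T: P₂ = P₁; T₂ = T₁·(V₂/V₁) = 345.3 K.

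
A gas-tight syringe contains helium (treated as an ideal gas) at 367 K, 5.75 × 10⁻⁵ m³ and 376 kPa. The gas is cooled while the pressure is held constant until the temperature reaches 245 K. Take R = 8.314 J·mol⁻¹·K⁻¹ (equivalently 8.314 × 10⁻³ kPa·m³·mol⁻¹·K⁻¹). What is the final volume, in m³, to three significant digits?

V₂ ≈ 3.84e-05 m³

P constant ⇒ V ∝ T: P₂ = P₁; V₂ = V₁·(T₂/T₁) = 3.839e-05 m³.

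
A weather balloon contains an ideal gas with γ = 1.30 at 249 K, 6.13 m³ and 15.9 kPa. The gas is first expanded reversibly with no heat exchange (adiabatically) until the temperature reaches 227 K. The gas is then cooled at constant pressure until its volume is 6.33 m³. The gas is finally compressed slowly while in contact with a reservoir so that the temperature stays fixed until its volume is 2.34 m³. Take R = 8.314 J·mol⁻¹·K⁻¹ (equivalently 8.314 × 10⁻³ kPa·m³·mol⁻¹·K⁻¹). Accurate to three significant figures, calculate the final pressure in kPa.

P₄ ≈ 28.8 kPa

Adiabatic (γ = 1.30), T V^(γ−1) and P V^γ constant: P₂ = P₁·(T₂/T₁)^(γ/(γ−1)) = 10.65 kPa; V₂ = V₁·(T₁/T₂)^(1/(γ−1)) = 8.344 m³.
P constant ⇒ V ∝ T: P₃ = P₂; T₃ = T₂·(V₃/V₂) = 172.2 K.
T constant ⇒ Boyle's law P V = const: T₄ = T₃; P₄ = P₃·(V₃/V₄) = 28.81 kPa.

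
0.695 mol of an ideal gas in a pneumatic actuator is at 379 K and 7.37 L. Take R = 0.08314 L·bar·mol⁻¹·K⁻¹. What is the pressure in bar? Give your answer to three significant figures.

P ≈ 2.97 bar

PV = nRT ⇒ P = nRT/V = (0.695 × 0.08314 × 379) / 7.37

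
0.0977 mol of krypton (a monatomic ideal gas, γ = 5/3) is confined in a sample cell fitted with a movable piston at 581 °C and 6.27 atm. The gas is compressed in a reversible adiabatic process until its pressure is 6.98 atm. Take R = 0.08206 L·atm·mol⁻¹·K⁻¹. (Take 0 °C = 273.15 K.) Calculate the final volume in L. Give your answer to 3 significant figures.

V₂ ≈ 1.02 L

Convert: T₁ = 854.1 K.
From PV = nRT: V₁ = nRT₁/P₁ = 1.092 L.
Adiabatic (γ = 5/3), T V^(γ−1) and P V^γ constant: T₂ = T₁·(P₂/P₁)^((γ−1)/γ) = 891.6 K; V₂ = V₁·(P₁/P₂)^(1/γ) = 1.024 L.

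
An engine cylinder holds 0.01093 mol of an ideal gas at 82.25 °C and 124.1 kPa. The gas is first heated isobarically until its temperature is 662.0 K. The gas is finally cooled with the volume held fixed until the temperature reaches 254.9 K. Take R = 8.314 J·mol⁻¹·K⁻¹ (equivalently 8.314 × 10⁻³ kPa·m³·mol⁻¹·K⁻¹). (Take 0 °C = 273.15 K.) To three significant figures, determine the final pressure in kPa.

Convert: T₁ = 355.4 K.
From PV = nRT: V₁ = nRT₁/P₁ = 0.0002602 m³.
P constant ⇒ V ∝ T: P₂ = P₁; V₂ = V₁·(T₂/T₁) = 0.0004847 m³.
Isochoric, so P/T is constant: V₃ = V₂; P₃ = P₂·(T₃/T₂) = 47.78 kPa.

P₃ ≈ 47.8 kPa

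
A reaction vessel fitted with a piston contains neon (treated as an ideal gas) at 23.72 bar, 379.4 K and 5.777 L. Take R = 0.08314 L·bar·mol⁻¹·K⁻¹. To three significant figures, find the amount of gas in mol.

PV = nRT ⇒ n = PV/(RT) = (23.72 × 5.777) / (0.08314 × 379.4)

n ≈ 4.34 mol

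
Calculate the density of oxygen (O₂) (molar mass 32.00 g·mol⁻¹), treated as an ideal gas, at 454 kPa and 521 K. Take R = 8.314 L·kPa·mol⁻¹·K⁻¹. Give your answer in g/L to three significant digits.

ρ ≈ 3.35 g/L

ρ = PM/(RT) = (454 × 32.00) / (8.314 × 521.0)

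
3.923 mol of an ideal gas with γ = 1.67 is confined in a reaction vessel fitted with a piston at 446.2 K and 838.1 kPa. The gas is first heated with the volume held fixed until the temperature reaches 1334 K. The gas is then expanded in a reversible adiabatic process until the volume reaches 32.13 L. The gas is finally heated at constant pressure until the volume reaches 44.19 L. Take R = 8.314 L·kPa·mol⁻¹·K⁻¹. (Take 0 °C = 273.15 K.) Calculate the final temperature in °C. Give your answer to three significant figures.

From PV = nRT: V₁ = nRT₁/P₁ = 17.36 L.
V constant ⇒ P ∝ T: V₂ = V₁; P₂ = P₁·(T₂/T₁) = 2506 kPa.
Reversible adiabatic, γ = 1.67: T₃ = T₂·(V₂/V₃)^(γ−1) = 883.3 K; P₃ = P₂·(V₂/V₃)^γ = 896.6 kPa.
P constant ⇒ V ∝ T: P₄ = P₃; T₄ = T₃·(V₄/V₃) = 1215 K.

T₄ ≈ 942 °C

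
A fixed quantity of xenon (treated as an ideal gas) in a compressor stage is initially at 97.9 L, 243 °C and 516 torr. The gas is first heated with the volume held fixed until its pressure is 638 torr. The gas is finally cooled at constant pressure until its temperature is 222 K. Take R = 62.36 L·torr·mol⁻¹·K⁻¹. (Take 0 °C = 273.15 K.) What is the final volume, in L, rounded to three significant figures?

V₃ ≈ 34.1 L

Convert: T₁ = 516.1 K.
Isochoric, so P/T is constant: V₂ = V₁; T₂ = T₁·(P₂/P₁) = 638.2 K.
Isobaric, so V/T is constant: P₃ = P₂; V₃ = V₂·(T₃/T₂) = 34.06 L.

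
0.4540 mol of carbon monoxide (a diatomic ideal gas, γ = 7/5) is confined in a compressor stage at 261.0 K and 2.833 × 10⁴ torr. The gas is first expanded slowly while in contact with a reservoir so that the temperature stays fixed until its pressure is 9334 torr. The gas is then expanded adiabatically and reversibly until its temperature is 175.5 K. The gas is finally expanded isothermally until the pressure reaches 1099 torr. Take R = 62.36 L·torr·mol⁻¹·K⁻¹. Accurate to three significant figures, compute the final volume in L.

V₄ ≈ 4.52 L

From PV = nRT: V₁ = nRT₁/P₁ = 0.2608 L.
Isothermal, so P V is constant: T₂ = T₁; V₂ = V₁·(P₁/P₂) = 0.7917 L.
Reversible adiabatic, γ = 7/5: P₃ = P₂·(T₃/T₂)^(γ/(γ−1)) = 2327 torr; V₃ = V₂·(T₂/T₃)^(1/(γ−1)) = 2.135 L.
Isothermal, so P V is constant: T₄ = T₃; V₄ = V₃·(P₃/P₄) = 4.521 L.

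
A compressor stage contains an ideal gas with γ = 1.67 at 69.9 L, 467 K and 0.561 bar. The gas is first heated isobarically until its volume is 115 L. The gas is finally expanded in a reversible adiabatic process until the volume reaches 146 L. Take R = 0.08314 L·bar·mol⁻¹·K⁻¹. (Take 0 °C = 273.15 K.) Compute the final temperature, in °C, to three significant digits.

T₃ ≈ 382 °C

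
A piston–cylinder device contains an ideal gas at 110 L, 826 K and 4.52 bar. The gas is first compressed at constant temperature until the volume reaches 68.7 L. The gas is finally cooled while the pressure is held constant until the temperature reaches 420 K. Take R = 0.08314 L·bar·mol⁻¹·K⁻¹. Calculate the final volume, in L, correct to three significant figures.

V₃ ≈ 34.9 L

Isothermal, so P V is constant: T₂ = T₁; P₂ = P₁·(V₁/V₂) = 7.237 bar.
P constant ⇒ V ∝ T: P₃ = P₂; V₃ = V₂·(T₃/T₂) = 34.93 L.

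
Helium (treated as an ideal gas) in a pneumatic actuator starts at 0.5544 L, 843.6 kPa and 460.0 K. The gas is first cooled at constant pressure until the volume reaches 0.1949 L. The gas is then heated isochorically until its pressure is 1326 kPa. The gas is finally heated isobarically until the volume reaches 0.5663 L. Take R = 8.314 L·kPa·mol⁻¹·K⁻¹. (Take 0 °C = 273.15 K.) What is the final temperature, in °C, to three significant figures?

T₄ ≈ 465 °C

Isobaric, so V/T is constant: P₂ = P₁; T₂ = T₁·(V₂/V₁) = 161.7 K.
Isochoric, so P/T is constant: V₃ = V₂; T₃ = T₂·(P₃/P₂) = 254.2 K.
P constant ⇒ V ∝ T: P₄ = P₃; T₄ = T₃·(V₄/V₃) = 738.6 K.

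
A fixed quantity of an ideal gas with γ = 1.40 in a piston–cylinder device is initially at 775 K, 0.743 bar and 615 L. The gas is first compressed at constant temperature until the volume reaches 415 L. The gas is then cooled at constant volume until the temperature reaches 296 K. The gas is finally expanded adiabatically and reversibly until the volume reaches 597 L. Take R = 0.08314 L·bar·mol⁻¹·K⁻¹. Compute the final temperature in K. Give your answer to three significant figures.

T₄ ≈ 256 K

Isothermal, so P V is constant: T₂ = T₁; P₂ = P₁·(V₁/V₂) = 1.101 bar.
V constant ⇒ P ∝ T: V₃ = V₂; P₃ = P₂·(T₃/T₂) = 0.4205 bar.
Reversible adiabatic, γ = 1.40: T₄ = T₃·(V₃/V₄)^(γ−1) = 255.9 K; P₄ = P₃·(V₃/V₄)^γ = 0.2528 bar.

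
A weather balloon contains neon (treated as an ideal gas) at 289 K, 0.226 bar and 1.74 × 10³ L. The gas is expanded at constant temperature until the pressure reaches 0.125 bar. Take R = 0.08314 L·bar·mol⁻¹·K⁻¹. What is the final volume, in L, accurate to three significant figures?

V₂ ≈ 3.15e+03 L

T constant ⇒ Boyle's law P V = const: T₂ = T₁; V₂ = V₁·(P₁/P₂) = 3146 L.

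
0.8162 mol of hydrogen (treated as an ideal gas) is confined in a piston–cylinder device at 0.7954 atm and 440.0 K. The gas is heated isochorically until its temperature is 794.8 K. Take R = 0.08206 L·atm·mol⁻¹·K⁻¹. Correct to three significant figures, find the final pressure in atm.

P₂ ≈ 1.44 atm

From PV = nRT: V₁ = nRT₁/P₁ = 37.05 L.
V constant ⇒ P ∝ T: V₂ = V₁; P₂ = P₁·(T₂/T₁) = 1.437 atm.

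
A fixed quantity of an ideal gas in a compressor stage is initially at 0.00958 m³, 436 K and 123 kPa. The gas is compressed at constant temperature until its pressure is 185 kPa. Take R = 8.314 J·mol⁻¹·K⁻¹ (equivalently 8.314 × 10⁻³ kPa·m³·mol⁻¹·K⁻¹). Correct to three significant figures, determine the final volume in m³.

T constant ⇒ Boyle's law P V = const: T₂ = T₁; V₂ = V₁·(P₁/P₂) = 0.006369 m³.

V₂ ≈ 0.00637 m³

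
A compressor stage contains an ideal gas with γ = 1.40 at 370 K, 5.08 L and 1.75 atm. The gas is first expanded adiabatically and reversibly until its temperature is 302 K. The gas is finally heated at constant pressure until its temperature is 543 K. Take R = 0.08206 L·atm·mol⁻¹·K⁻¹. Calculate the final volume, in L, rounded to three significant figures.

Reversible adiabatic, γ = 1.40: P₂ = P₁·(T₂/T₁)^(γ/(γ−1)) = 0.8597 atm; V₂ = V₁·(T₁/T₂)^(1/(γ−1)) = 8.440 L.
P constant ⇒ V ∝ T: P₃ = P₂; V₃ = V₂·(T₃/T₂) = 15.18 L.

V₃ ≈ 15.2 L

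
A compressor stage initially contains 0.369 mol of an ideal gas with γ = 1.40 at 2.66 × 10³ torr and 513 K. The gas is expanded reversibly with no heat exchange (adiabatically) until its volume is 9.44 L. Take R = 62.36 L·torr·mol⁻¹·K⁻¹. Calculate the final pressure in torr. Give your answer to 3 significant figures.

From PV = nRT: V₁ = nRT₁/P₁ = 4.438 L.
Reversible adiabatic, γ = 1.40: T₂ = T₁·(V₁/V₂)^(γ−1) = 379.3 K; P₂ = P₁·(V₁/V₂)^γ = 924.6 torr.

P₂ ≈ 925 torr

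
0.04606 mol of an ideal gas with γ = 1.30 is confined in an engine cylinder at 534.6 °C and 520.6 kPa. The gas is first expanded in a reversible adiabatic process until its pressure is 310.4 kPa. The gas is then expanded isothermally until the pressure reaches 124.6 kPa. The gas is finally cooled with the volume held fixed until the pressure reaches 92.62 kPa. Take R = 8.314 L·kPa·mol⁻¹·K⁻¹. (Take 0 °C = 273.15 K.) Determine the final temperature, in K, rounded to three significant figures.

Convert: T₁ = 807.8 K.
From PV = nRT: V₁ = nRT₁/P₁ = 0.5942 L.
Adiabatic (γ = 1.30), T V^(γ−1) and P V^γ constant: T₂ = T₁·(P₂/P₁)^((γ−1)/γ) = 716.9 K; V₂ = V₁·(P₁/P₂)^(1/γ) = 0.8844 L.
Isothermal, so P V is constant: T₃ = T₂; V₃ = V₂·(P₂/P₃) = 2.203 L.
Isochoric, so P/T is constant: V₄ = V₃; T₄ = T₃·(P₄/P₃) = 532.9 K.

T₄ ≈ 533 K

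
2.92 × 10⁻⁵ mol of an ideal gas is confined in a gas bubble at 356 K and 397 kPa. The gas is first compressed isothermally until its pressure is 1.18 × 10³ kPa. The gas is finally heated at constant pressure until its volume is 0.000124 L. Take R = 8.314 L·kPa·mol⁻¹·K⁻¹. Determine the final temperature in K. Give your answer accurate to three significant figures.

From PV = nRT: V₁ = nRT₁/P₁ = 0.0002177 L.
T constant ⇒ Boyle's law P V = const: T₂ = T₁; V₂ = V₁·(P₁/P₂) = 7.324e-05 L.
Isobaric, so V/T is constant: P₃ = P₂; T₃ = T₂·(V₃/V₂) = 602.7 K.

T₃ ≈ 603 K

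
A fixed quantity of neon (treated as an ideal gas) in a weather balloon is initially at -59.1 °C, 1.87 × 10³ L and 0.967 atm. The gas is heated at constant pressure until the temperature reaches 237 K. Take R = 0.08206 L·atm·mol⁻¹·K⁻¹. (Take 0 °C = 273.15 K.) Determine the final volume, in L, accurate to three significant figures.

V₂ ≈ 2.07e+03 L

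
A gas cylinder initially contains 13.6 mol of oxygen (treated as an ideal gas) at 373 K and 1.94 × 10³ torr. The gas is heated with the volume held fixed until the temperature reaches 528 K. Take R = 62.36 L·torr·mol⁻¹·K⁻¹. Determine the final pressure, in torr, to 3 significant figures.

P₂ ≈ 2.75e+03 torr

From PV = nRT: V₁ = nRT₁/P₁ = 163.1 L.
V constant ⇒ P ∝ T: V₂ = V₁; P₂ = P₁·(T₂/T₁) = 2746 torr.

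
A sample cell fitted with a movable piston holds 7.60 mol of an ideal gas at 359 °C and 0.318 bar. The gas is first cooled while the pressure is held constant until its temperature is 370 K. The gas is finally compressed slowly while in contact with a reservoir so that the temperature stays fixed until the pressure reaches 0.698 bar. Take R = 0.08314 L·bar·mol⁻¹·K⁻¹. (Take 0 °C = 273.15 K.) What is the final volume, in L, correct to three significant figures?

V₃ ≈ 335 L

Convert: T₁ = 632.1 K.
From PV = nRT: V₁ = nRT₁/P₁ = 1256 L.
P constant ⇒ V ∝ T: P₂ = P₁; V₂ = V₁·(T₂/T₁) = 735.2 L.
Isothermal, so P V is constant: T₃ = T₂; V₃ = V₂·(P₂/P₃) = 334.9 L.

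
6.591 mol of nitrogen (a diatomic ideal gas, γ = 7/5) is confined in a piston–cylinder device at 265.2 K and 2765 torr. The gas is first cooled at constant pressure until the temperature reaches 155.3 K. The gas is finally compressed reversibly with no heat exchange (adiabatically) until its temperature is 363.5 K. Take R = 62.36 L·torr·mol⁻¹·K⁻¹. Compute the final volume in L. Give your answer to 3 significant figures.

V₃ ≈ 2.75 L

From PV = nRT: V₁ = nRT₁/P₁ = 39.42 L.
Isobaric, so V/T is constant: P₂ = P₁; V₂ = V₁·(T₂/T₁) = 23.09 L.
Adiabatic (γ = 7/5), T V^(γ−1) and P V^γ constant: P₃ = P₂·(T₃/T₂)^(γ/(γ−1)) = 5.425e+04 torr; V₃ = V₂·(T₂/T₃)^(1/(γ−1)) = 2.754 L.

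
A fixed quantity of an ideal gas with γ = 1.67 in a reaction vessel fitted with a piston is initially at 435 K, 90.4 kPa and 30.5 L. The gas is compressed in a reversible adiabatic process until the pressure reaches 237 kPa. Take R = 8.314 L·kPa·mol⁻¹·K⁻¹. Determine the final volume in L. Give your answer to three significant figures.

Adiabatic (γ = 1.67), T V^(γ−1) and P V^γ constant: T₂ = T₁·(P₂/P₁)^((γ−1)/γ) = 640.4 K; V₂ = V₁·(P₁/P₂)^(1/γ) = 17.13 L.

V₂ ≈ 17.1 L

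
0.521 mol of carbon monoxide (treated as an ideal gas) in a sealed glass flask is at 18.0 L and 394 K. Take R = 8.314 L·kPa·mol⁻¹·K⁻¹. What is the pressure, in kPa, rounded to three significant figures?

PV = nRT ⇒ P = nRT/V = (0.521 × 8.314 × 394) / 18.0

P ≈ 94.8 kPa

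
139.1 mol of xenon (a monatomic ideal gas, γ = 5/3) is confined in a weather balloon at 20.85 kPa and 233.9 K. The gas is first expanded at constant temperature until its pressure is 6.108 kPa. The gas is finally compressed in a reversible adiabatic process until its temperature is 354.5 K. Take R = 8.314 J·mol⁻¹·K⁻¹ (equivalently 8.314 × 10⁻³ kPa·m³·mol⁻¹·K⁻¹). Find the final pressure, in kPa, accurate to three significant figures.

From PV = nRT: V₁ = nRT₁/P₁ = 12.97 m³.
Isothermal, so P V is constant: T₂ = T₁; V₂ = V₁·(P₁/P₂) = 44.29 m³.
Reversible adiabatic, γ = 5/3: P₃ = P₂·(T₃/T₂)^(γ/(γ−1)) = 17.27 kPa; V₃ = V₂·(T₂/T₃)^(1/(γ−1)) = 23.74 m³.

P₃ ≈ 17.3 kPa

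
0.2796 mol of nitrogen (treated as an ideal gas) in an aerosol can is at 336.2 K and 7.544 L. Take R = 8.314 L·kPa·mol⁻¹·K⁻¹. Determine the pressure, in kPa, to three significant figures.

PV = nRT ⇒ P = nRT/V = (0.2796 × 8.314 × 336.2) / 7.544

P ≈ 104 kPa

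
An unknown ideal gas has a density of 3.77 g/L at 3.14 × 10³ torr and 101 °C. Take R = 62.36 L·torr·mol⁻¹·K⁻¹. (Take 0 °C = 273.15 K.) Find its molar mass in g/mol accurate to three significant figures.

M ≈ 28.0 g/mol

ρ = PM/(RT) ⇒ M = ρRT/P = (3.77 × 62.36 × 374.1) / 3.14e+03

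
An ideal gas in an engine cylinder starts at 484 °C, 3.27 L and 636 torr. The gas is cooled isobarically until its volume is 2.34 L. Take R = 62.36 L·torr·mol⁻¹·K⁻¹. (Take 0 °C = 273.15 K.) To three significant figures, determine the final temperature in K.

T₂ ≈ 542 K

Convert: T₁ = 757.1 K.
P constant ⇒ V ∝ T: P₂ = P₁; T₂ = T₁·(V₂/V₁) = 541.8 K.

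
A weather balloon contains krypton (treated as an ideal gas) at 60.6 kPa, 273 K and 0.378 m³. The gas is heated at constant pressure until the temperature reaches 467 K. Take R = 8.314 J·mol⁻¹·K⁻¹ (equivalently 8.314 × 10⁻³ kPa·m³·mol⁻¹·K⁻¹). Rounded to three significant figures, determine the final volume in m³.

P constant ⇒ V ∝ T: P₂ = P₁; V₂ = V₁·(T₂/T₁) = 0.6466 m³.

V₂ ≈ 0.647 m³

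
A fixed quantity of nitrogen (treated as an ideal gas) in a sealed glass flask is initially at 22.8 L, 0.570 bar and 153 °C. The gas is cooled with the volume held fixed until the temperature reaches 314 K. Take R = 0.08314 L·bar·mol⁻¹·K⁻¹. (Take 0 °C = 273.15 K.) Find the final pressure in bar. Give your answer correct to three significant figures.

Convert: T₁ = 426.1 K.
Isochoric, so P/T is constant: V₂ = V₁; P₂ = P₁·(T₂/T₁) = 0.4200 bar.

P₂ ≈ 0.420 bar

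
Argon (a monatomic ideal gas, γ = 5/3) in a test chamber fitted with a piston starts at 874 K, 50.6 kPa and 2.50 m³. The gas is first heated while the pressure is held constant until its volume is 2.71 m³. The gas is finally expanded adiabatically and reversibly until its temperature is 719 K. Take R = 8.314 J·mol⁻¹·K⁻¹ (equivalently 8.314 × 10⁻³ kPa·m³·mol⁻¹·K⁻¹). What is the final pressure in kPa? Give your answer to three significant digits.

P₃ ≈ 25.4 kPa

Isobaric, so V/T is constant: P₂ = P₁; T₂ = T₁·(V₂/V₁) = 947.4 K.
Adiabatic (γ = 5/3), T V^(γ−1) and P V^γ constant: P₃ = P₂·(T₃/T₂)^(γ/(γ−1)) = 25.39 kPa; V₃ = V₂·(T₂/T₃)^(1/(γ−1)) = 4.099 m³.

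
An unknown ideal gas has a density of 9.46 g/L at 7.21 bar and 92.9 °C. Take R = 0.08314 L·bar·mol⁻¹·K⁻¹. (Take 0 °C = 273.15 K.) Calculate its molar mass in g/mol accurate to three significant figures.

M ≈ 39.9 g/mol

ρ = PM/(RT) ⇒ M = ρRT/P = (9.46 × 0.08314 × 366.0) / 7.21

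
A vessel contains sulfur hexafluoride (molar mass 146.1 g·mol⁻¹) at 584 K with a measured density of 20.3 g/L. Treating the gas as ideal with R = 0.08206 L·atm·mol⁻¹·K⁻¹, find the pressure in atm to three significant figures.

P ≈ 6.66 atm

ρ = PM/(RT) ⇒ P = ρRT/M = (20.3 × 0.08206 × 584.0) / 146.1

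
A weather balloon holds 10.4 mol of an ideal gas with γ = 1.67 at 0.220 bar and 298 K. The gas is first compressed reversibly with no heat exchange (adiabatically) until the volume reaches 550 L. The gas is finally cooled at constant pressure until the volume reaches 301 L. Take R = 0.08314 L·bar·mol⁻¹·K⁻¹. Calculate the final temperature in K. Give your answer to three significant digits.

From PV = nRT: V₁ = nRT₁/P₁ = 1171 L.
Adiabatic (γ = 1.67), T V^(γ−1) and P V^γ constant: T₂ = T₁·(V₁/V₂)^(γ−1) = 494.5 K; P₂ = P₁·(V₁/V₂)^γ = 0.7774 bar.
P constant ⇒ V ∝ T: P₃ = P₂; T₃ = T₂·(V₃/V₂) = 270.6 K.

T₃ ≈ 271 K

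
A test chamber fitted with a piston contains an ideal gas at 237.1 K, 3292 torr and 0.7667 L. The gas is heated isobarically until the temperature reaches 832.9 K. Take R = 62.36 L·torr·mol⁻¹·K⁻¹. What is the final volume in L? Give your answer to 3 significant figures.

V₂ ≈ 2.69 L

Isobaric, so V/T is constant: P₂ = P₁; V₂ = V₁·(T₂/T₁) = 2.693 L.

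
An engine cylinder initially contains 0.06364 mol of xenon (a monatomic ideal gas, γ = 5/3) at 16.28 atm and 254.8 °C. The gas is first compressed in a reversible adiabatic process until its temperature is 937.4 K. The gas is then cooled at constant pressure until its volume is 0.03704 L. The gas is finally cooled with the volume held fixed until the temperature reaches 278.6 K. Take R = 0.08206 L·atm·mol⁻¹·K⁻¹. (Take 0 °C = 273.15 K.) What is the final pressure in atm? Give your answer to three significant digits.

Convert: T₁ = 528.0 K.
From PV = nRT: V₁ = nRT₁/P₁ = 0.1694 L.
Reversible adiabatic, γ = 5/3: P₂ = P₁·(T₂/T₁)^(γ/(γ−1)) = 68.39 atm; V₂ = V₁·(T₁/T₂)^(1/(γ−1)) = 0.07158 L.
P constant ⇒ V ∝ T: P₃ = P₂; T₃ = T₂·(V₃/V₂) = 485.1 K.
Isochoric, so P/T is constant: V₄ = V₃; P₄ = P₃·(T₄/T₃) = 39.28 atm.

P₄ ≈ 39.3 atm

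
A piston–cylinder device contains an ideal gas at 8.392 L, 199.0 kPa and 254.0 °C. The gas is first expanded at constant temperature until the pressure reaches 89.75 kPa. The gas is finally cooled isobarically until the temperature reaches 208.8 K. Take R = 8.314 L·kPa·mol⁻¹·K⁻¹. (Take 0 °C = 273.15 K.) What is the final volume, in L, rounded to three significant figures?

Convert: T₁ = 527.1 K.
Isothermal, so P V is constant: T₂ = T₁; V₂ = V₁·(P₁/P₂) = 18.61 L.
P constant ⇒ V ∝ T: P₃ = P₂; V₃ = V₂·(T₃/T₂) = 7.370 L.

V₃ ≈ 7.37 L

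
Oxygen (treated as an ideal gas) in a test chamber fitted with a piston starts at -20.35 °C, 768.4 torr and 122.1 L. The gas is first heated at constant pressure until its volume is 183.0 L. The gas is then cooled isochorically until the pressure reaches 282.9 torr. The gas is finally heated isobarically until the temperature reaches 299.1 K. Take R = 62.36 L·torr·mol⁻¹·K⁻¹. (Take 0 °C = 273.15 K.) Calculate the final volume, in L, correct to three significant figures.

V₄ ≈ 392 L

Convert: T₁ = 252.8 K.
P constant ⇒ V ∝ T: P₂ = P₁; T₂ = T₁·(V₂/V₁) = 378.9 K.
V constant ⇒ P ∝ T: V₃ = V₂; T₃ = T₂·(P₃/P₂) = 139.5 K.
Isobaric, so V/T is constant: P₄ = P₃; V₄ = V₃·(T₄/T₃) = 392.4 L.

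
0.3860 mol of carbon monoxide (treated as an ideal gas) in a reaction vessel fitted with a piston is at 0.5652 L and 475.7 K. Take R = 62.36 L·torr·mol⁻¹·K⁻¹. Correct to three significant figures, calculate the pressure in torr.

P ≈ 2.03e+04 torr

PV = nRT ⇒ P = nRT/V = (0.3860 × 62.36 × 475.7) / 0.5652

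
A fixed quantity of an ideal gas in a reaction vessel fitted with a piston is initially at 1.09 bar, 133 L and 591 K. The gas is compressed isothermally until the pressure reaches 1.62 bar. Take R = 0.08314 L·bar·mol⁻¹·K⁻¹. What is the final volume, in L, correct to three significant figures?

T constant ⇒ Boyle's law P V = const: T₂ = T₁; V₂ = V₁·(P₁/P₂) = 89.49 L.

V₂ ≈ 89.5 L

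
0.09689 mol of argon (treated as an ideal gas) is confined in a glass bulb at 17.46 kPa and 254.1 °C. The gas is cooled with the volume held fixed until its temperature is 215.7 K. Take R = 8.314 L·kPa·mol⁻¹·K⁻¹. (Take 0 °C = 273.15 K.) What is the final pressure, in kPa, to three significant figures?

P₂ ≈ 7.14 kPa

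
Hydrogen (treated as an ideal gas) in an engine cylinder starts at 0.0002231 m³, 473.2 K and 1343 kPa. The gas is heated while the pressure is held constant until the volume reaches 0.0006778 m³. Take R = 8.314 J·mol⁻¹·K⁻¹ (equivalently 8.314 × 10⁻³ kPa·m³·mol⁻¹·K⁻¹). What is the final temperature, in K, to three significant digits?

Isobaric, so V/T is constant: P₂ = P₁; T₂ = T₁·(V₂/V₁) = 1438 K.

T₂ ≈ 1.44e+03 K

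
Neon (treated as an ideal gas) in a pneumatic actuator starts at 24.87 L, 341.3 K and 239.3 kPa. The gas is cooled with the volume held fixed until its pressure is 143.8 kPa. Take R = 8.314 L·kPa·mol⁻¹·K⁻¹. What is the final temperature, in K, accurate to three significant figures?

T₂ ≈ 205 K

Isochoric, so P/T is constant: V₂ = V₁; T₂ = T₁·(P₂/P₁) = 205.1 K.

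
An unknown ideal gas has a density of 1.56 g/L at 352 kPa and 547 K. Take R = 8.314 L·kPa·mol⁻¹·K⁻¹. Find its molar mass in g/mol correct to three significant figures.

M ≈ 20.2 g/mol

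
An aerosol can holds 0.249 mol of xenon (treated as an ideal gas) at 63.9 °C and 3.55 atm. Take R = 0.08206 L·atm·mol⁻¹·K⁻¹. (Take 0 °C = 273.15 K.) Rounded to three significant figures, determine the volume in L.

V ≈ 1.94 L

Convert: T = 337.05 K.
PV = nRT ⇒ V = nRT/P = (0.249 × 0.08206 × 337.05) / 3.55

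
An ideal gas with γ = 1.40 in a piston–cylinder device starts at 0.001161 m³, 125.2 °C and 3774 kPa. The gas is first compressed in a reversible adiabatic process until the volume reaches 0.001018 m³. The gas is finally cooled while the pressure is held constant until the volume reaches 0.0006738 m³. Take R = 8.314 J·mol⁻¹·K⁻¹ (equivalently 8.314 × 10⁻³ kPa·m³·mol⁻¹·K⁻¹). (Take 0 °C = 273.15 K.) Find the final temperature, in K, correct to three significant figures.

Convert: T₁ = 398.3 K.
Adiabatic (γ = 1.40), T V^(γ−1) and P V^γ constant: T₂ = T₁·(V₁/V₂)^(γ−1) = 419.9 K; P₂ = P₁·(V₁/V₂)^γ = 4536 kPa.
P constant ⇒ V ∝ T: P₃ = P₂; T₃ = T₂·(V₃/V₂) = 277.9 K.

T₃ ≈ 278 K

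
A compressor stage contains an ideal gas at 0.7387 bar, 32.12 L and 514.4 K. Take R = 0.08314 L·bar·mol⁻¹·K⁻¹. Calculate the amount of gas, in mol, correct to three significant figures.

n ≈ 0.555 mol

PV = nRT ⇒ n = PV/(RT) = (0.7387 × 32.12) / (0.08314 × 514.4)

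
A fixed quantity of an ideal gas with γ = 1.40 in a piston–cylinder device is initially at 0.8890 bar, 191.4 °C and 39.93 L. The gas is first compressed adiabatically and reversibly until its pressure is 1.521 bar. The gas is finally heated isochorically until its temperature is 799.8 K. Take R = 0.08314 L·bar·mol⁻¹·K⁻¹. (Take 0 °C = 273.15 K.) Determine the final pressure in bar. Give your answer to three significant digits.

Convert: T₁ = 464.5 K.
Reversible adiabatic, γ = 1.40: T₂ = T₁·(P₂/P₁)^((γ−1)/γ) = 541.6 K; V₂ = V₁·(P₁/P₂)^(1/γ) = 27.21 L.
Isochoric, so P/T is constant: V₃ = V₂; P₃ = P₂·(T₃/T₂) = 2.246 bar.

P₃ ≈ 2.25 bar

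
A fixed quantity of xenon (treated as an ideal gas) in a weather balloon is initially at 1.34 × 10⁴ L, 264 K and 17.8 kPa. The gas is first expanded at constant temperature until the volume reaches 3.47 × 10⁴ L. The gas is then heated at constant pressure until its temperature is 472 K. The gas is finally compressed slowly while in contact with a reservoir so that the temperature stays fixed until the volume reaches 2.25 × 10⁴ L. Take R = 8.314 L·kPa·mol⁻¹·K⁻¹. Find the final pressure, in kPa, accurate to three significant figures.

T constant ⇒ Boyle's law P V = const: T₂ = T₁; P₂ = P₁·(V₁/V₂) = 6.874 kPa.
Isobaric, so V/T is constant: P₃ = P₂; V₃ = V₂·(T₃/T₂) = 6.204e+04 L.
T constant ⇒ Boyle's law P V = const: T₄ = T₃; P₄ = P₃·(V₃/V₄) = 18.95 kPa.

P₄ ≈ 19.0 kPa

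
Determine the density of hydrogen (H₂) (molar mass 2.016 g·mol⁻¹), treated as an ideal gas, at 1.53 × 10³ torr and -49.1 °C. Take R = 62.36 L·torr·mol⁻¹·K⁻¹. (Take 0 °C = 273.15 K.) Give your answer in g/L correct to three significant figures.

ρ = PM/(RT) = (1.53e+03 × 2.016) / (62.36 × 224.0)

ρ ≈ 0.221 g/L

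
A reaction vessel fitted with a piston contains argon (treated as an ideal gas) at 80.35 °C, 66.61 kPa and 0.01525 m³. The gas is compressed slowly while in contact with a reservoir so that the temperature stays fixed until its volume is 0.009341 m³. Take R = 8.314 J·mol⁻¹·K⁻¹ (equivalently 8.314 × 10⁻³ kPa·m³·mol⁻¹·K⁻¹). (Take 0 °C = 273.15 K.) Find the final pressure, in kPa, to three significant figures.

P₂ ≈ 109 kPa

Convert: T₁ = 353.5 K.
T constant ⇒ Boyle's law P V = const: T₂ = T₁; P₂ = P₁·(V₁/V₂) = 108.7 kPa.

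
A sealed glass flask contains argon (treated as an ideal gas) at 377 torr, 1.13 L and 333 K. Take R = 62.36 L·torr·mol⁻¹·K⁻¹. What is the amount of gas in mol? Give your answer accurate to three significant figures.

PV = nRT ⇒ n = PV/(RT) = (377 × 1.13) / (62.36 × 333)

n ≈ 0.0205 mol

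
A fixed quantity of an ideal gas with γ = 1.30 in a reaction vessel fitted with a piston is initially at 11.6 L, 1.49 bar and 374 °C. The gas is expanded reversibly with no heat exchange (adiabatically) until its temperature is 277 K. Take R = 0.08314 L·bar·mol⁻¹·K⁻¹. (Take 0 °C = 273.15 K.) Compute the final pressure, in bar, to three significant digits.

P₂ ≈ 0.0377 bar

Convert: T₁ = 647.1 K.
Reversible adiabatic, γ = 1.30: P₂ = P₁·(T₂/T₁)^(γ/(γ−1)) = 0.03769 bar; V₂ = V₁·(T₁/T₂)^(1/(γ−1)) = 196.3 L.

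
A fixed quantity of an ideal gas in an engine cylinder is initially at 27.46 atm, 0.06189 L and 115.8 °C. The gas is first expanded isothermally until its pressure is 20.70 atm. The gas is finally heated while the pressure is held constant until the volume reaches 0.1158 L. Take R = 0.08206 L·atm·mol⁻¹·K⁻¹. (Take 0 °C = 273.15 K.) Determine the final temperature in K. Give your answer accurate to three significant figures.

T₃ ≈ 549 K

Convert: T₁ = 388.9 K.
Isothermal, so P V is constant: T₂ = T₁; V₂ = V₁·(P₁/P₂) = 0.08210 L.
P constant ⇒ V ∝ T: P₃ = P₂; T₃ = T₂·(V₃/V₂) = 548.6 K.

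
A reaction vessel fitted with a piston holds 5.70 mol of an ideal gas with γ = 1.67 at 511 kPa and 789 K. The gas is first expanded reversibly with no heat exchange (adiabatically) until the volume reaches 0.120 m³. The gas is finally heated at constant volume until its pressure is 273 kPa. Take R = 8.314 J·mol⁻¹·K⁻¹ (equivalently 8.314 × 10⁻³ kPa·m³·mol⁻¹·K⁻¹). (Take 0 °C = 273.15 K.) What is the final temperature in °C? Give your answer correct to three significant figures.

From PV = nRT: V₁ = nRT₁/P₁ = 0.07317 m³.
Adiabatic (γ = 1.67), T V^(γ−1) and P V^γ constant: T₂ = T₁·(V₁/V₂)^(γ−1) = 566.4 K; P₂ = P₁·(V₁/V₂)^γ = 223.7 kPa.
V constant ⇒ P ∝ T: V₃ = V₂; T₃ = T₂·(P₃/P₂) = 691.3 K.

T₃ ≈ 418 °C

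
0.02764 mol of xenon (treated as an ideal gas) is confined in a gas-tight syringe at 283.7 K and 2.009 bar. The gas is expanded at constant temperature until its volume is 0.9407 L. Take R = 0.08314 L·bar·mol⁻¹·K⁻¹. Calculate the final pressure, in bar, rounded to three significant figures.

P₂ ≈ 0.693 bar

From PV = nRT: V₁ = nRT₁/P₁ = 0.3245 L.
T constant ⇒ Boyle's law P V = const: T₂ = T₁; P₂ = P₁·(V₁/V₂) = 0.6930 bar.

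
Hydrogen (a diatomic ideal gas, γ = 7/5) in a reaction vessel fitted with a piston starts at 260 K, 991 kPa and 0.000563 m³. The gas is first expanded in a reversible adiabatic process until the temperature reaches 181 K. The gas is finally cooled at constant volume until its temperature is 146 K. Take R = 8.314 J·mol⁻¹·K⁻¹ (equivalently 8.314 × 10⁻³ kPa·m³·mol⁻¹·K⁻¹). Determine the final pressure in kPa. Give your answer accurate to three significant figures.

P₃ ≈ 225 kPa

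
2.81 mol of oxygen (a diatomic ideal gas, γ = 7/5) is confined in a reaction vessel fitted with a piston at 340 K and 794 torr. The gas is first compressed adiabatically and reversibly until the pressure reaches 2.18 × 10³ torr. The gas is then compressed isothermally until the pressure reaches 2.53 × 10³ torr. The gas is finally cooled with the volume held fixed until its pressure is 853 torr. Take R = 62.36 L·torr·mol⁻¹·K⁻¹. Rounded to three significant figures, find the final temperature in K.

T₄ ≈ 153 K

From PV = nRT: V₁ = nRT₁/P₁ = 75.04 L.
Adiabatic (γ = 7/5), T V^(γ−1) and P V^γ constant: T₂ = T₁·(P₂/P₁)^((γ−1)/γ) = 453.7 K; V₂ = V₁·(P₁/P₂)^(1/γ) = 36.47 L.
T constant ⇒ Boyle's law P V = const: T₃ = T₂; V₃ = V₂·(P₂/P₃) = 31.43 L.
V constant ⇒ P ∝ T: V₄ = V₃; T₄ = T₃·(P₄/P₃) = 153.0 K.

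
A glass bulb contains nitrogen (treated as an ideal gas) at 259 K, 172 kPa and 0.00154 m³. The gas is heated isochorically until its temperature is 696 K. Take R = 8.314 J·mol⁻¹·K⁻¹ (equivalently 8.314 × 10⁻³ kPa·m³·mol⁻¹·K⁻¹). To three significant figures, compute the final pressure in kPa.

Isochoric, so P/T is constant: V₂ = V₁; P₂ = P₁·(T₂/T₁) = 462.2 kPa.

P₂ ≈ 462 kPa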